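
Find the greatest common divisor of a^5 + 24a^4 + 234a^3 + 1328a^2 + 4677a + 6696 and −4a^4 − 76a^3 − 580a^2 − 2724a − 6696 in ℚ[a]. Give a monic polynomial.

a^3 + 13a^2 + 67a + 279

By polynomial division,
  a^5 + 24a^4 + 234a^3 + 1328a^2 + 4677a + 6696 = (−(1/4)a − 5/4)(−4a^4 − 76a^3 − 580a^2 − 2724a − 6696) + (−6a^3 − 78a^2 − 402a − 1674)
  −4a^4 − 76a^3 − 580a^2 − 2724a − 6696 = ((2/3)a + 4)(−6a^3 − 78a^2 − 402a − 1674) + (0)
Last nonzero remainder: −6a^3 − 78a^2 − 402a − 1674. Dividing through by −6 gives the monic gcd a^3 + 13a^2 + 67a + 279.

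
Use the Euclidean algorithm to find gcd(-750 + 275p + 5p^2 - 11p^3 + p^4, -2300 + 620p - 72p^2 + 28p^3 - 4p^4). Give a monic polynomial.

25 - 10p + p^2

Repeated division with remainder:
  p^4 - 11p^3 + 5p^2 + 275p - 750 = (-1/4)(-4p^4 + 28p^3 - 72p^2 + 620p - 2300) + (-4p^3 - 13p^2 + 430p - 1325)
  -4p^4 + 28p^3 - 72p^2 + 620p - 2300 = (p - 41/4)(-4p^3 - 13p^2 + 430p - 1325) + (-(2541/4)p^2 + (12705/2)p - 63525/4)
  -4p^3 - 13p^2 + 430p - 1325 = ((16/2541)p + 212/2541)(-(2541/4)p^2 + (12705/2)p - 63525/4) + (0)
Last nonzero remainder: -(2541/4)p^2 + (12705/2)p - 63525/4. Dividing through by -2541/4 gives the monic gcd p^2 - 10p + 25.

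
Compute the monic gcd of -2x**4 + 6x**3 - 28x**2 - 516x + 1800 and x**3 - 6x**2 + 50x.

By polynomial division,
  -2x**4 + 6x**3 - 28x**2 - 516x + 1800 = (-2x - 6)(x**3 - 6x**2 + 50x) + (36x**2 - 216x + 1800)
  x**3 - 6x**2 + 50x = ((1/36)x)(36x**2 - 216x + 1800) + (0)
Last nonzero remainder: 36x**2 - 216x + 1800. Dividing through by 36 gives the monic gcd x**2 - 6x + 50.

x**2 - 6x + 50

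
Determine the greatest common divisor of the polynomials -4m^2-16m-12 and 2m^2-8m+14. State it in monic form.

1

Euclidean algorithm in ℚ[m]:
  -4m^2-16m-12 = (-2)(2m^2-8m+14) + (-32m+16)
  2m^2-8m+14 = (-(1/16)m+7/32)(-32m+16) + (21/2)
  -32m+16 = (-(64/21)m+32/21)(21/2) + (0)
The last nonzero remainder is the constant 21/2, so the polynomials are coprime and gcd = 1.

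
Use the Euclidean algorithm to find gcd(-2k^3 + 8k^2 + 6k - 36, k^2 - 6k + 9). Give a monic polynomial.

k^2 - 6k + 9

Apply the Euclidean algorithm:
  -2k^3 + 8k^2 + 6k - 36 = (-2k - 4)(k^2 - 6k + 9) + (0)
The last nonzero remainder k^2 - 6k + 9 is already monic.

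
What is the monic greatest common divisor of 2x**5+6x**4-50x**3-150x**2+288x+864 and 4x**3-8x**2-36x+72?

x**2-9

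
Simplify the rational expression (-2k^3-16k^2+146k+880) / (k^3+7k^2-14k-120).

(-2k^2-6k+176)/(k^2+2k-24)

Repeated division with remainder:
  -2k^3-16k^2+146k+880 = (-2)(k^3+7k^2-14k-120) + (-2k^2+118k+640)
  k^3+7k^2-14k-120 = (-(1/2)k-33)(-2k^2+118k+640) + (4200k+21000)
  -2k^2+118k+640 = (-(1/2100)k+16/525)(4200k+21000) + (0)
Last nonzero remainder: 4200k+21000. Dividing through by 4200 gives the monic gcd k+5.
Cancel k+5 from numerator and denominator to get the reduced form.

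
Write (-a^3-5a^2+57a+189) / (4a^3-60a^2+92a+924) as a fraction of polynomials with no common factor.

By polynomial division,
  -a^3-5a^2+57a+189 = (-1/4)(4a^3-60a^2+92a+924) + (-20a^2+80a+420)
  4a^3-60a^2+92a+924 = (-(1/5)a+11/5)(-20a^2+80a+420) + (0)
Last nonzero remainder: -20a^2+80a+420. Dividing through by -20 gives the monic gcd a^2-4a-21.
Cancel a^2-4a-21 from numerator and denominator to get the reduced form.

(-a-9)/(4a-44)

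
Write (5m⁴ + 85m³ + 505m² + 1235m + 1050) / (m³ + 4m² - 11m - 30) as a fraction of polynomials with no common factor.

Apply the Euclidean algorithm:
  5m⁴ + 85m³ + 505m² + 1235m + 1050 = (5m + 65)(m³ + 4m² - 11m - 30) + (300m² + 2100m + 3000)
  m³ + 4m² - 11m - 30 = ((1/300)m - 1/100)(300m² + 2100m + 3000) + (0)
Last nonzero remainder: 300m² + 2100m + 3000. Dividing through by 300 gives the monic gcd m² + 7m + 10.
Cancel m² + 7m + 10 from numerator and denominator to get the reduced form.

(5m² + 50m + 105)/(m - 3)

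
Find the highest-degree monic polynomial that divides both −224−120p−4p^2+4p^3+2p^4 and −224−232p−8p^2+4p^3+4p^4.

Repeated division with remainder:
  2p^4+4p^3−4p^2−120p−224 = (1/2)(4p^4+4p^3−8p^2−232p−224) + (2p^3−4p−112)
  4p^4+4p^3−8p^2−232p−224 = (2p+2)(2p^3−4p−112) + (0)
Last nonzero remainder: 2p^3−4p−112. Dividing through by 2 gives the monic gcd p^3−2p−56.

−56−2p+p^3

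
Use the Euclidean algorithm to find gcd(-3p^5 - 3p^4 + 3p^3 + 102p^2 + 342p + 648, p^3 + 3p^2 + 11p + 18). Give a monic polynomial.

By polynomial division,
  -3p^5 - 3p^4 + 3p^3 + 102p^2 + 342p + 648 = (-3p^2 + 6p + 18)(p^3 + 3p^2 + 11p + 18) + (36p^2 + 36p + 324)
  p^3 + 3p^2 + 11p + 18 = ((1/36)p + 1/18)(36p^2 + 36p + 324) + (0)
Last nonzero remainder: 36p^2 + 36p + 324. Dividing through by 36 gives the monic gcd p^2 + p + 9.

p^2 + p + 9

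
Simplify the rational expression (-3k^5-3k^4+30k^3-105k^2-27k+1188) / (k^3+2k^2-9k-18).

(-3k^3-3k^2+3k-132)/(k+2)

Euclidean algorithm in ℚ[k]:
  -3k^5-3k^4+30k^3-105k^2-27k+1188 = (-3k^2+3k-3)(k^3+2k^2-9k-18) + (-126k^2+1134)
  k^3+2k^2-9k-18 = (-(1/126)k-1/63)(-126k^2+1134) + (0)
Last nonzero remainder: -126k^2+1134. Dividing through by -126 gives the monic gcd k^2-9.
Cancel k^2-9 from numerator and denominator to get the reduced form.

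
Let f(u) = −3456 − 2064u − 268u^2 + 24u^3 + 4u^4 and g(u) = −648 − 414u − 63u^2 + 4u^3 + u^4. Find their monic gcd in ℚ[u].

−108 − 51u − 2u^2 + u^3

Repeated division with remainder:
  4u^4 + 24u^3 − 268u^2 − 2064u − 3456 = (4)(u^4 + 4u^3 − 63u^2 − 414u − 648) + (8u^3 − 16u^2 − 408u − 864)
  u^4 + 4u^3 − 63u^2 − 414u − 648 = ((1/8)u + 3/4)(8u^3 − 16u^2 − 408u − 864) + (0)
Last nonzero remainder: 8u^3 − 16u^2 − 408u − 864. Dividing through by 8 gives the monic gcd u^3 − 2u^2 − 51u − 108.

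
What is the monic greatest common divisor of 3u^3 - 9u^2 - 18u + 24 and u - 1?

u - 1

Euclidean algorithm in ℚ[u]:
  3u^3 - 9u^2 - 18u + 24 = (3u^2 - 6u - 24)(u - 1) + (0)
The last nonzero remainder u - 1 is already monic.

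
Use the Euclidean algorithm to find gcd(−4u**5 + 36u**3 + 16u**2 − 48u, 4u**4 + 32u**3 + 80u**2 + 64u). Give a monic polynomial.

u**3 + 4u**2 + 4u

By polynomial division,
  −4u**5 + 36u**3 + 16u**2 − 48u = (−u + 8)(4u**4 + 32u**3 + 80u**2 + 64u) + (−140u**3 − 560u**2 − 560u)
  4u**4 + 32u**3 + 80u**2 + 64u = (−(1/35)u − 4/35)(−140u**3 − 560u**2 − 560u) + (0)
Last nonzero remainder: −140u**3 − 560u**2 − 560u. Dividing through by −140 gives the monic gcd u**3 + 4u**2 + 4u.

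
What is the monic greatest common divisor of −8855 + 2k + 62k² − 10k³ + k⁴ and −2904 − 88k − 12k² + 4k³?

By polynomial division,
  k⁴ − 10k³ + 62k² + 2k − 8855 = ((1/4)k − 7/4)(4k³ − 12k² − 88k − 2904) + (63k² + 574k − 13937)
  4k³ − 12k² − 88k − 2904 = ((4/63)k − 436/567)(63k² + 574k − 13937) + ((100300/81)k − 1103300/81)
  63k² + 574k − 13937 = ((5103/100300)k + 102627/100300)((100300/81)k − 1103300/81) + (0)
Last nonzero remainder: (100300/81)k − 1103300/81. Dividing through by 100300/81 gives the monic gcd k − 11.

−11 + k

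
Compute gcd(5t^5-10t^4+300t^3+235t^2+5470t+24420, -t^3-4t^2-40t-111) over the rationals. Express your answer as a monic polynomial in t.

By polynomial division,
  5t^5-10t^4+300t^3+235t^2+5470t+24420 = (-5t^2+30t-220)(-t^3-4t^2-40t-111) + (0)
Last nonzero remainder: -t^3-4t^2-40t-111. Dividing through by -1 gives the monic gcd t^3+4t^2+40t+111.

t^3+4t^2+40t+111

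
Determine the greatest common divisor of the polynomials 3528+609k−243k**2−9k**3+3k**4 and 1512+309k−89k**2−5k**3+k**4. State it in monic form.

−168−53k+4k**2+k**3

Apply the Euclidean algorithm:
  3k**4−9k**3−243k**2+609k+3528 = (3)(k**4−5k**3−89k**2+309k+1512) + (6k**3+24k**2−318k−1008)
  k**4−5k**3−89k**2+309k+1512 = ((1/6)k−3/2)(6k**3+24k**2−318k−1008) + (0)
Last nonzero remainder: 6k**3+24k**2−318k−1008. Dividing through by 6 gives the monic gcd k**3+4k**2−53k−168.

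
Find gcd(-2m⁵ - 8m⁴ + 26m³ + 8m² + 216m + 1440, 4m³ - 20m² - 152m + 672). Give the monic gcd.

m² + 2m - 24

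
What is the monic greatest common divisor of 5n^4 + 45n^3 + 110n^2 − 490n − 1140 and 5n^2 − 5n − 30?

n^2 − n − 6

By polynomial division,
  5n^4 + 45n^3 + 110n^2 − 490n − 1140 = (n^2 + 10n + 38)(5n^2 − 5n − 30) + (0)
Last nonzero remainder: 5n^2 − 5n − 30. Dividing through by 5 gives the monic gcd n^2 − n − 6.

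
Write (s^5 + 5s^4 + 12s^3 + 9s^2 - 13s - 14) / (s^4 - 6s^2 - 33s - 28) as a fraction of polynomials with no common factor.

(s^2 + s - 2)/(s - 4)

Apply the Euclidean algorithm:
  s^5 + 5s^4 + 12s^3 + 9s^2 - 13s - 14 = (s + 5)(s^4 - 6s^2 - 33s - 28) + (18s^3 + 72s^2 + 180s + 126)
  s^4 - 6s^2 - 33s - 28 = ((1/18)s - 2/9)(18s^3 + 72s^2 + 180s + 126) + (0)
Last nonzero remainder: 18s^3 + 72s^2 + 180s + 126. Dividing through by 18 gives the monic gcd s^3 + 4s^2 + 10s + 7.
Cancel s^3 + 4s^2 + 10s + 7 from numerator and denominator to get the reduced form.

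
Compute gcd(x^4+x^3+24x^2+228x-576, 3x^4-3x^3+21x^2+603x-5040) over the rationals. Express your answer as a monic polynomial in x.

x^2-3x+48

By polynomial division,
  x^4+x^3+24x^2+228x-576 = (1/3)(3x^4-3x^3+21x^2+603x-5040) + (2x^3+17x^2+27x+1104)
  3x^4-3x^3+21x^2+603x-5040 = ((3/2)x-57/4)(2x^3+17x^2+27x+1104) + ((891/4)x^2-(2673/4)x+10692)
  2x^3+17x^2+27x+1104 = ((8/891)x+92/891)((891/4)x^2-(2673/4)x+10692) + (0)
Last nonzero remainder: (891/4)x^2-(2673/4)x+10692. Dividing through by 891/4 gives the monic gcd x^2-3x+48.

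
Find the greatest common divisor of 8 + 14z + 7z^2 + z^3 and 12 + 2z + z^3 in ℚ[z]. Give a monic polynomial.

2 + z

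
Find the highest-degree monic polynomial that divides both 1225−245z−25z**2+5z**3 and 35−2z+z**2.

1

Apply the Euclidean algorithm:
  5z**3−25z**2−245z+1225 = (5z−15)(z**2−2z+35) + (−450z+1750)
  z**2−2z+35 = (−(1/450)z−17/4050)(−450z+1750) + (3430/81)
  −450z+1750 = (−(3645/343)z+2025/49)(3430/81) + (0)
The last nonzero remainder is the constant 3430/81, so the polynomials are coprime and gcd = 1.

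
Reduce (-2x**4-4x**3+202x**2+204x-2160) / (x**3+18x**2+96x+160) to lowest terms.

(-2x**2+24x-54)/(x+4)

Euclidean algorithm in ℚ[x]:
  -2x**4-4x**3+202x**2+204x-2160 = (-2x+32)(x**3+18x**2+96x+160) + (-182x**2-2548x-7280)
  x**3+18x**2+96x+160 = (-(1/182)x-2/91)(-182x**2-2548x-7280) + (0)
Last nonzero remainder: -182x**2-2548x-7280. Dividing through by -182 gives the monic gcd x**2+14x+40.
Cancel x**2+14x+40 from numerator and denominator to get the reduced form.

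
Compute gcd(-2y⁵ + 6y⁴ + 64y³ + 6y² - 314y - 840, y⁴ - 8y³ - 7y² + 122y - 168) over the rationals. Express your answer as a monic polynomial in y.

Apply the Euclidean algorithm:
  -2y⁵ + 6y⁴ + 64y³ + 6y² - 314y - 840 = (-2y - 10)(y⁴ - 8y³ - 7y² + 122y - 168) + (-30y³ + 180y² + 570y - 2520)
  y⁴ - 8y³ - 7y² + 122y - 168 = (-(1/30)y + 1/15)(-30y³ + 180y² + 570y - 2520) + (0)
Last nonzero remainder: -30y³ + 180y² + 570y - 2520. Dividing through by -30 gives the monic gcd y³ - 6y² - 19y + 84.

y³ - 6y² - 19y + 84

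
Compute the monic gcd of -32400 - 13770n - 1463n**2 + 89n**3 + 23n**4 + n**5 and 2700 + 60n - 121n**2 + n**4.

-450 - 85n + 6n**2 + n**3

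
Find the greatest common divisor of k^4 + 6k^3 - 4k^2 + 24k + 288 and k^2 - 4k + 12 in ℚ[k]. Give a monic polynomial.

k^2 - 4k + 12

Apply the Euclidean algorithm:
  k^4 + 6k^3 - 4k^2 + 24k + 288 = (k^2 + 10k + 24)(k^2 - 4k + 12) + (0)
The last nonzero remainder k^2 - 4k + 12 is already monic.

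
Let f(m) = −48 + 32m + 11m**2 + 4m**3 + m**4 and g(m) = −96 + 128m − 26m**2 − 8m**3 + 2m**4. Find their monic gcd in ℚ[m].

−4 + 3m + m**2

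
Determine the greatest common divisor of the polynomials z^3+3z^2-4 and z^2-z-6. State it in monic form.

z+2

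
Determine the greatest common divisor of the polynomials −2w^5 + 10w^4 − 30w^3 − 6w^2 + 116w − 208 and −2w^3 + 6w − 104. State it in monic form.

w^2 − 4w + 13

By polynomial division,
  −2w^5 + 10w^4 − 30w^3 − 6w^2 + 116w − 208 = (w^2 − 5w + 18)(−2w^3 + 6w − 104) + (128w^2 − 512w + 1664)
  −2w^3 + 6w − 104 = (−(1/64)w − 1/16)(128w^2 − 512w + 1664) + (0)
Last nonzero remainder: 128w^2 − 512w + 1664. Dividing through by 128 gives the monic gcd w^2 − 4w + 13.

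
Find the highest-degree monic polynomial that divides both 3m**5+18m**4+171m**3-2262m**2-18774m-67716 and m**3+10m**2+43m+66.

Repeated division with remainder:
  3m**5+18m**4+171m**3-2262m**2-18774m-67716 = (3m**2-12m+162)(m**3+10m**2+43m+66) + (-3564m**2-24948m-78408)
  m**3+10m**2+43m+66 = (-(1/3564)m-1/1188)(-3564m**2-24948m-78408) + (0)
Last nonzero remainder: -3564m**2-24948m-78408. Dividing through by -3564 gives the monic gcd m**2+7m+22.

m**2+7m+22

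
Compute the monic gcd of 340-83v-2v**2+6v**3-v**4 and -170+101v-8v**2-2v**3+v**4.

17-5v+v**2

Repeated division with remainder:
  -v**4+6v**3-2v**2-83v+340 = (-1)(v**4-2v**3-8v**2+101v-170) + (4v**3-10v**2+18v+170)
  v**4-2v**3-8v**2+101v-170 = ((1/4)v+1/8)(4v**3-10v**2+18v+170) + (-(45/4)v**2+(225/4)v-765/4)
  4v**3-10v**2+18v+170 = (-(16/45)v-8/9)(-(45/4)v**2+(225/4)v-765/4) + (0)
Last nonzero remainder: -(45/4)v**2+(225/4)v-765/4. Dividing through by -45/4 gives the monic gcd v**2-5v+17.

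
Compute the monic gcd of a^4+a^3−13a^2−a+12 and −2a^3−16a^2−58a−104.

a+4

Repeated division with remainder:
  a^4+a^3−13a^2−a+12 = (−(1/2)a+7/2)(−2a^3−16a^2−58a−104) + (14a^2+150a+376)
  −2a^3−16a^2−58a−104 = (−(1/7)a+19/49)(14a^2+150a+376) + (−(3060/49)a−12240/49)
  14a^2+150a+376 = (−(343/1530)a−2303/1530)(−(3060/49)a−12240/49) + (0)
Last nonzero remainder: −(3060/49)a−12240/49. Dividing through by −3060/49 gives the monic gcd a+4.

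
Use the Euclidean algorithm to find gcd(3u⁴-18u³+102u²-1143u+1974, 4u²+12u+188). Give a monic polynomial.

u²+3u+47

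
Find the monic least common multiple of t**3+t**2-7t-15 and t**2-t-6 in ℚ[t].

t**4+3t**3-5t**2-29t-30

By polynomial division,
  t**3+t**2-7t-15 = (t+2)(t**2-t-6) + (t-3)
  t**2-t-6 = (t+2)(t-3) + (0)
The last nonzero remainder t-3 is already monic.
Then lcm(f, g) = f·g / gcd(f, g); expanding and making the result monic gives the answer.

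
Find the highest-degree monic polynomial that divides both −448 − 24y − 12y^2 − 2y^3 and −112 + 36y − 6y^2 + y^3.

Repeated division with remainder:
  −2y^3 − 12y^2 − 24y − 448 = (−2)(y^3 − 6y^2 + 36y − 112) + (−24y^2 + 48y − 672)
  y^3 − 6y^2 + 36y − 112 = (−(1/24)y + 1/6)(−24y^2 + 48y − 672) + (0)
Last nonzero remainder: −24y^2 + 48y − 672. Dividing through by −24 gives the monic gcd y^2 − 2y + 28.

28 − 2y + y^2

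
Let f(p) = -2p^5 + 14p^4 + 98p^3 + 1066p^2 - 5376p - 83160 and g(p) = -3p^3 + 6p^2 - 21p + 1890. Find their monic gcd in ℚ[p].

Euclidean algorithm in ℚ[p]:
  -2p^5 + 14p^4 + 98p^3 + 1066p^2 - 5376p - 83160 = ((2/3)p^2 - (10/3)p - 44)(-3p^3 + 6p^2 - 21p + 1890) + (0)
Last nonzero remainder: -3p^3 + 6p^2 - 21p + 1890. Dividing through by -3 gives the monic gcd p^3 - 2p^2 + 7p - 630.

p^3 - 2p^2 + 7p - 630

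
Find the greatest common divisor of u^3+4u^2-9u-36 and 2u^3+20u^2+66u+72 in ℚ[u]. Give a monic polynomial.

u^2+7u+12

Euclidean algorithm in ℚ[u]:
  u^3+4u^2-9u-36 = (1/2)(2u^3+20u^2+66u+72) + (-6u^2-42u-72)
  2u^3+20u^2+66u+72 = (-(1/3)u-1)(-6u^2-42u-72) + (0)
Last nonzero remainder: -6u^2-42u-72. Dividing through by -6 gives the monic gcd u^2+7u+12.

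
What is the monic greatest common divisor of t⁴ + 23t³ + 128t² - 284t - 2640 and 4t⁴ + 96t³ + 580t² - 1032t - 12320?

t³ + 17t² + 26t - 440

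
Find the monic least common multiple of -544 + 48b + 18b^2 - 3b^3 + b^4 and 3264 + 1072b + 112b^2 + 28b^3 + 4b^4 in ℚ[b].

-3264 - 256b + 156b^2 + 3b^4 + b^5

Euclidean algorithm in ℚ[b]:
  b^4 - 3b^3 + 18b^2 + 48b - 544 = (1/4)(4b^4 + 28b^3 + 112b^2 + 1072b + 3264) + (-10b^3 - 10b^2 - 220b - 1360)
  4b^4 + 28b^3 + 112b^2 + 1072b + 3264 = (-(2/5)b - 12/5)(-10b^3 - 10b^2 - 220b - 1360) + (0)
Last nonzero remainder: -10b^3 - 10b^2 - 220b - 1360. Dividing through by -10 gives the monic gcd b^3 + b^2 + 22b + 136.
Then lcm(f, g) = f·g / gcd(f, g); expanding and making the result monic gives the answer.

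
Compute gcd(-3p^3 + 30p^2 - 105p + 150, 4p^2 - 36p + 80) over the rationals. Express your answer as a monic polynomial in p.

p - 5

Repeated division with remainder:
  -3p^3 + 30p^2 - 105p + 150 = (-(3/4)p + 3/4)(4p^2 - 36p + 80) + (-18p + 90)
  4p^2 - 36p + 80 = (-(2/9)p + 8/9)(-18p + 90) + (0)
Last nonzero remainder: -18p + 90. Dividing through by -18 gives the monic gcd p - 5.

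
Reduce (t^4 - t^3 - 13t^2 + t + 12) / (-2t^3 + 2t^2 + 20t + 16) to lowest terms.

(-t^2 - 2t + 3)/(2t + 4)

Repeated division with remainder:
  t^4 - t^3 - 13t^2 + t + 12 = (-(1/2)t)(-2t^3 + 2t^2 + 20t + 16) + (-3t^2 + 9t + 12)
  -2t^3 + 2t^2 + 20t + 16 = ((2/3)t + 4/3)(-3t^2 + 9t + 12) + (0)
Last nonzero remainder: -3t^2 + 9t + 12. Dividing through by -3 gives the monic gcd t^2 - 3t - 4.
Cancel t^2 - 3t - 4 from numerator and denominator to get the reduced form.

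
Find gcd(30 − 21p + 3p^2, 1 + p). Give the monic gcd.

Apply the Euclidean algorithm:
  3p^2 − 21p + 30 = (3p − 24)(p + 1) + (54)
  p + 1 = ((1/54)p + 1/54)(54) + (0)
The last nonzero remainder is the constant 54, so the polynomials are coprime and gcd = 1.

1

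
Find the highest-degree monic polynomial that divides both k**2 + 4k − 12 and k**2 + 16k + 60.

Apply the Euclidean algorithm:
  k**2 + 4k − 12 = (k**2 + 16k + 60) + (−12k − 72)
  k**2 + 16k + 60 = (−(1/12)k − 5/6)(−12k − 72) + (0)
Last nonzero remainder: −12k − 72. Dividing through by −12 gives the monic gcd k + 6.

k + 6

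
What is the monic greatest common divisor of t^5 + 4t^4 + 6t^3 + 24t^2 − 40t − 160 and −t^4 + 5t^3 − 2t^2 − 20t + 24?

t^2 − 4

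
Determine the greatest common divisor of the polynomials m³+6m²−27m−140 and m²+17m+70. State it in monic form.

Euclidean algorithm in ℚ[m]:
  m³+6m²−27m−140 = (m−11)(m²+17m+70) + (90m+630)
  m²+17m+70 = ((1/90)m+1/9)(90m+630) + (0)
Last nonzero remainder: 90m+630. Dividing through by 90 gives the monic gcd m+7.

m+7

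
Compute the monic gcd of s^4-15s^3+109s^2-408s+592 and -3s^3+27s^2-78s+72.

Apply the Euclidean algorithm:
  s^4-15s^3+109s^2-408s+592 = (-(1/3)s+2)(-3s^3+27s^2-78s+72) + (29s^2-228s+448)
  -3s^3+27s^2-78s+72 = (-(3/29)s+99/841)(29s^2-228s+448) + (-(4050/841)s+16200/841)
  29s^2-228s+448 = (-(24389/4050)s+47096/2025)(-(4050/841)s+16200/841) + (0)
Last nonzero remainder: -(4050/841)s+16200/841. Dividing through by -4050/841 gives the monic gcd s-4.

s-4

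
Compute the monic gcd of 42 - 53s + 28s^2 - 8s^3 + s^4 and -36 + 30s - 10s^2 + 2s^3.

Apply the Euclidean algorithm:
  s^4 - 8s^3 + 28s^2 - 53s + 42 = ((1/2)s - 3/2)(2s^3 - 10s^2 + 30s - 36) + (-2s^2 + 10s - 12)
  2s^3 - 10s^2 + 30s - 36 = (-s)(-2s^2 + 10s - 12) + (18s - 36)
  -2s^2 + 10s - 12 = (-(1/9)s + 1/3)(18s - 36) + (0)
Last nonzero remainder: 18s - 36. Dividing through by 18 gives the monic gcd s - 2.

-2 + s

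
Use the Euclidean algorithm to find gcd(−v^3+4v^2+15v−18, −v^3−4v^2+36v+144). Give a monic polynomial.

Euclidean algorithm in ℚ[v]:
  −v^3+4v^2+15v−18 = (−v^3−4v^2+36v+144) + (8v^2−21v−162)
  −v^3−4v^2+36v+144 = (−(1/8)v−53/64)(8v^2−21v−162) + (−(105/64)v+315/32)
  8v^2−21v−162 = (−(512/105)v−576/35)(−(105/64)v+315/32) + (0)
Last nonzero remainder: −(105/64)v+315/32. Dividing through by −105/64 gives the monic gcd v−6.

v−6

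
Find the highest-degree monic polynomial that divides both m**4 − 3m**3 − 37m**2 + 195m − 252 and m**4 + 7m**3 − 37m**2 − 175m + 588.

m**3 − 37m + 84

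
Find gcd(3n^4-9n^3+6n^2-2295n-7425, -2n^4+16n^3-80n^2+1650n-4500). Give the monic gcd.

By polynomial division,
  3n^4-9n^3+6n^2-2295n-7425 = (-3/2)(-2n^4+16n^3-80n^2+1650n-4500) + (15n^3-114n^2+180n-14175)
  -2n^4+16n^3-80n^2+1650n-4500 = (-(2/15)n+4/75)(15n^3-114n^2+180n-14175) + (-(1248/25)n^2-(1248/5)n-3744)
  15n^3-114n^2+180n-14175 = (-(125/416)n+1575/416)(-(1248/25)n^2-(1248/5)n-3744) + (0)
Last nonzero remainder: -(1248/25)n^2-(1248/5)n-3744. Dividing through by -1248/25 gives the monic gcd n^2+5n+75.

n^2+5n+75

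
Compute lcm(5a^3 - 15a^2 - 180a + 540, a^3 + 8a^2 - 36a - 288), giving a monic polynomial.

a^4 + 5a^3 - 60a^2 - 180a + 864

Apply the Euclidean algorithm:
  5a^3 - 15a^2 - 180a + 540 = (5)(a^3 + 8a^2 - 36a - 288) + (-55a^2 + 1980)
  a^3 + 8a^2 - 36a - 288 = (-(1/55)a - 8/55)(-55a^2 + 1980) + (0)
Last nonzero remainder: -55a^2 + 1980. Dividing through by -55 gives the monic gcd a^2 - 36.
Then lcm(f, g) = f·g / gcd(f, g); expanding and making the result monic gives the answer.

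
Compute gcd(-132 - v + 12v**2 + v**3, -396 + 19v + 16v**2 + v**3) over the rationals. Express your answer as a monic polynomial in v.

11 + v

Repeated division with remainder:
  v**3 + 12v**2 - v - 132 = (v**3 + 16v**2 + 19v - 396) + (-4v**2 - 20v + 264)
  v**3 + 16v**2 + 19v - 396 = (-(1/4)v - 11/4)(-4v**2 - 20v + 264) + (30v + 330)
  -4v**2 - 20v + 264 = (-(2/15)v + 4/5)(30v + 330) + (0)
Last nonzero remainder: 30v + 330. Dividing through by 30 gives the monic gcd v + 11.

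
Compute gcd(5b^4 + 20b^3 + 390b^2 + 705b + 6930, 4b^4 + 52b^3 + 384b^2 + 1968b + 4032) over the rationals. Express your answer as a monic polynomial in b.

b^2 + 3b + 42

Euclidean algorithm in ℚ[b]:
  5b^4 + 20b^3 + 390b^2 + 705b + 6930 = (5/4)(4b^4 + 52b^3 + 384b^2 + 1968b + 4032) + (−45b^3 − 90b^2 − 1755b + 1890)
  4b^4 + 52b^3 + 384b^2 + 1968b + 4032 = (−(4/45)b − 44/45)(−45b^3 − 90b^2 − 1755b + 1890) + (140b^2 + 420b + 5880)
  −45b^3 − 90b^2 − 1755b + 1890 = (−(9/28)b + 9/28)(140b^2 + 420b + 5880) + (0)
Last nonzero remainder: 140b^2 + 420b + 5880. Dividing through by 140 gives the monic gcd b^2 + 3b + 42.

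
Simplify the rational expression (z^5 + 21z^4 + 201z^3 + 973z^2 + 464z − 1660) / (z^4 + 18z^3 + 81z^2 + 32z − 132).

(z^3 + 20z^2 + 183z + 830)/(z^2 + 17z + 66)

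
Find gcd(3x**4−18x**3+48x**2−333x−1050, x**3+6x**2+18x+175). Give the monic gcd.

x**2−x+25

By polynomial division,
  3x**4−18x**3+48x**2−333x−1050 = (3x−36)(x**3+6x**2+18x+175) + (210x**2−210x+5250)
  x**3+6x**2+18x+175 = ((1/210)x+1/30)(210x**2−210x+5250) + (0)
Last nonzero remainder: 210x**2−210x+5250. Dividing through by 210 gives the monic gcd x**2−x+25.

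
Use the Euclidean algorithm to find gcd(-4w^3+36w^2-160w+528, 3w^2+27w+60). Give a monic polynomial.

1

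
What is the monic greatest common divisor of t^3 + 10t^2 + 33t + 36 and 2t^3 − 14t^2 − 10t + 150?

t + 3

By polynomial division,
  t^3 + 10t^2 + 33t + 36 = (1/2)(2t^3 − 14t^2 − 10t + 150) + (17t^2 + 38t − 39)
  2t^3 − 14t^2 − 10t + 150 = ((2/17)t − 314/289)(17t^2 + 38t − 39) + ((10368/289)t + 31104/289)
  17t^2 + 38t − 39 = ((4913/10368)t − 3757/10368)((10368/289)t + 31104/289) + (0)
Last nonzero remainder: (10368/289)t + 31104/289. Dividing through by 10368/289 gives the monic gcd t + 3.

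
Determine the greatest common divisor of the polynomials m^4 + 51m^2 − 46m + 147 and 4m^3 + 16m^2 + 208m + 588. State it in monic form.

m^2 + m + 49

Euclidean algorithm in ℚ[m]:
  m^4 + 51m^2 − 46m + 147 = ((1/4)m − 1)(4m^3 + 16m^2 + 208m + 588) + (15m^2 + 15m + 735)
  4m^3 + 16m^2 + 208m + 588 = ((4/15)m + 4/5)(15m^2 + 15m + 735) + (0)
Last nonzero remainder: 15m^2 + 15m + 735. Dividing through by 15 gives the monic gcd m^2 + m + 49.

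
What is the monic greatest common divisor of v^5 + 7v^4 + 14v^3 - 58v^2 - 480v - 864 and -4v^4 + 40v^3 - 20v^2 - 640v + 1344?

Apply the Euclidean algorithm:
  v^5 + 7v^4 + 14v^3 - 58v^2 - 480v - 864 = (-(1/4)v - 17/4)(-4v^4 + 40v^3 - 20v^2 - 640v + 1344) + (179v^3 - 303v^2 - 2864v + 4848)
  -4v^4 + 40v^3 - 20v^2 - 640v + 1344 = (-(4/179)v + 5948/32041)(179v^3 - 303v^2 - 2864v + 4848) + (-(889200/32041)v^2 + 14227200/32041)
  179v^3 - 303v^2 - 2864v + 4848 = (-(5735339/889200)v + 3236141/296400)(-(889200/32041)v^2 + 14227200/32041) + (0)
Last nonzero remainder: -(889200/32041)v^2 + 14227200/32041. Dividing through by -889200/32041 gives the monic gcd v^2 - 16.

v^2 - 16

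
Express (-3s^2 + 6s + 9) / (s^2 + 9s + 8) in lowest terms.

(-3s + 9)/(s + 8)

Apply the Euclidean algorithm:
  -3s^2 + 6s + 9 = (-3)(s^2 + 9s + 8) + (33s + 33)
  s^2 + 9s + 8 = ((1/33)s + 8/33)(33s + 33) + (0)
Last nonzero remainder: 33s + 33. Dividing through by 33 gives the monic gcd s + 1.
Cancel s + 1 from numerator and denominator to get the reduced form.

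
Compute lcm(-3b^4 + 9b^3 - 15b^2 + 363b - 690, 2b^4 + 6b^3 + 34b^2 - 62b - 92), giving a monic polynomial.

b^5 - 2b^4 + 2b^3 - 116b^2 + 109b + 230

Apply the Euclidean algorithm:
  -3b^4 + 9b^3 - 15b^2 + 363b - 690 = (-3/2)(2b^4 + 6b^3 + 34b^2 - 62b - 92) + (18b^3 + 36b^2 + 270b - 828)
  2b^4 + 6b^3 + 34b^2 - 62b - 92 = ((1/9)b + 1/9)(18b^3 + 36b^2 + 270b - 828) + (0)
Last nonzero remainder: 18b^3 + 36b^2 + 270b - 828. Dividing through by 18 gives the monic gcd b^3 + 2b^2 + 15b - 46.
Then lcm(f, g) = f·g / gcd(f, g); expanding and making the result monic gives the answer.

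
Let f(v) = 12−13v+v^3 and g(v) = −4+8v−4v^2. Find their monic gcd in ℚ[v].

−1+v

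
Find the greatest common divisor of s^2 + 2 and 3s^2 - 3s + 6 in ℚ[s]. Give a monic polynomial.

Euclidean algorithm in ℚ[s]:
  s^2 + 2 = (1/3)(3s^2 - 3s + 6) + (s)
  3s^2 - 3s + 6 = (3s - 3)(s) + (6)
  s = ((1/6)s)(6) + (0)
The last nonzero remainder is the constant 6, so the polynomials are coprime and gcd = 1.

1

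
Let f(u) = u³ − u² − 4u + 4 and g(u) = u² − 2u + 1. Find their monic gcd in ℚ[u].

u − 1

Repeated division with remainder:
  u³ − u² − 4u + 4 = (u + 1)(u² − 2u + 1) + (−3u + 3)
  u² − 2u + 1 = (−(1/3)u + 1/3)(−3u + 3) + (0)
Last nonzero remainder: −3u + 3. Dividing through by −3 gives the monic gcd u − 1.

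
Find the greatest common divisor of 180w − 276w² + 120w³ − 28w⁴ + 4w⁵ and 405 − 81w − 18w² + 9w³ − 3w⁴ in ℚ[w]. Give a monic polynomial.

Apply the Euclidean algorithm:
  4w⁵ − 28w⁴ + 120w³ − 276w² + 180w = (−(4/3)w + 16/3)(−3w⁴ + 9w³ − 18w² − 81w + 405) + (48w³ − 288w² + 1152w − 2160)
  −3w⁴ + 9w³ − 18w² − 81w + 405 = (−(1/16)w − 3/16)(48w³ − 288w² + 1152w − 2160) + (0)
Last nonzero remainder: 48w³ − 288w² + 1152w − 2160. Dividing through by 48 gives the monic gcd w³ − 6w² + 24w − 45.

−45 + 24w − 6w² + w³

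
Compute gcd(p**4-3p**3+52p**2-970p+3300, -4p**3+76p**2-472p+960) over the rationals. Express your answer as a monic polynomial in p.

p**2-11p+30

Repeated division with remainder:
  p**4-3p**3+52p**2-970p+3300 = (-(1/4)p-4)(-4p**3+76p**2-472p+960) + (238p**2-2618p+7140)
  -4p**3+76p**2-472p+960 = (-(2/119)p+16/119)(238p**2-2618p+7140) + (0)
Last nonzero remainder: 238p**2-2618p+7140. Dividing through by 238 gives the monic gcd p**2-11p+30.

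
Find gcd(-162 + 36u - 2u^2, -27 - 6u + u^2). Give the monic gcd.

-9 + u

By polynomial division,
  -2u^2 + 36u - 162 = (-2)(u^2 - 6u - 27) + (24u - 216)
  u^2 - 6u - 27 = ((1/24)u + 1/8)(24u - 216) + (0)
Last nonzero remainder: 24u - 216. Dividing through by 24 gives the monic gcd u - 9.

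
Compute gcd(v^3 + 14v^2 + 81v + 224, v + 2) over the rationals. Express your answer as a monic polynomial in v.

Apply the Euclidean algorithm:
  v^3 + 14v^2 + 81v + 224 = (v^2 + 12v + 57)(v + 2) + (110)
  v + 2 = ((1/110)v + 1/55)(110) + (0)
The last nonzero remainder is the constant 110, so the polynomials are coprime and gcd = 1.

1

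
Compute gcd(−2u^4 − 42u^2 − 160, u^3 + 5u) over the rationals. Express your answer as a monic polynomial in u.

Euclidean algorithm in ℚ[u]:
  −2u^4 − 42u^2 − 160 = (−2u)(u^3 + 5u) + (−32u^2 − 160)
  u^3 + 5u = (−(1/32)u)(−32u^2 − 160) + (0)
Last nonzero remainder: −32u^2 − 160. Dividing through by −32 gives the monic gcd u^2 + 5.

u^2 + 5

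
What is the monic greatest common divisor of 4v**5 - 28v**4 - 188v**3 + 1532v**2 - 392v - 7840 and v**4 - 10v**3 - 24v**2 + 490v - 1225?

v**3 - 5v**2 - 49v + 245

Euclidean algorithm in ℚ[v]:
  4v**5 - 28v**4 - 188v**3 + 1532v**2 - 392v - 7840 = (4v + 12)(v**4 - 10v**3 - 24v**2 + 490v - 1225) + (28v**3 - 140v**2 - 1372v + 6860)
  v**4 - 10v**3 - 24v**2 + 490v - 1225 = ((1/28)v - 5/28)(28v**3 - 140v**2 - 1372v + 6860) + (0)
Last nonzero remainder: 28v**3 - 140v**2 - 1372v + 6860. Dividing through by 28 gives the monic gcd v**3 - 5v**2 - 49v + 245.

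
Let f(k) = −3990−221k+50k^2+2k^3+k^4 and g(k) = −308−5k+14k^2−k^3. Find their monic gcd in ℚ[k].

Repeated division with remainder:
  k^4+2k^3+50k^2−221k−3990 = (−k−16)(−k^3+14k^2−5k−308) + (269k^2−609k−8918)
  −k^3+14k^2−5k−308 = (−(1/269)k+3157/72361)(269k^2−609k−8918) + (−(838134/72361)k+5866938/72361)
  269k^2−609k−8918 = (−(19465109/838134)k−46093957/419067)(−(838134/72361)k+5866938/72361) + (0)
Last nonzero remainder: −(838134/72361)k+5866938/72361. Dividing through by −838134/72361 gives the monic gcd k−7.

−7+k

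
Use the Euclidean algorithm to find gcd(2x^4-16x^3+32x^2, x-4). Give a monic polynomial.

Repeated division with remainder:
  2x^4-16x^3+32x^2 = (2x^3-8x^2)(x-4) + (0)
The last nonzero remainder x-4 is already monic.

x-4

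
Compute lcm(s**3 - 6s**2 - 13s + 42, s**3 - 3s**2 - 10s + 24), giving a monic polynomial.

s**4 - 10s**3 + 11s**2 + 94s - 168

By polynomial division,
  s**3 - 6s**2 - 13s + 42 = (s**3 - 3s**2 - 10s + 24) + (-3s**2 - 3s + 18)
  s**3 - 3s**2 - 10s + 24 = (-(1/3)s + 4/3)(-3s**2 - 3s + 18) + (0)
Last nonzero remainder: -3s**2 - 3s + 18. Dividing through by -3 gives the monic gcd s**2 + s - 6.
Then lcm(f, g) = f·g / gcd(f, g); expanding and making the result monic gives the answer.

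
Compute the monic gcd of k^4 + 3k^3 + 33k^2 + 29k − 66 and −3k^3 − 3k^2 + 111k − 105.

Apply the Euclidean algorithm:
  k^4 + 3k^3 + 33k^2 + 29k − 66 = (−(1/3)k − 2/3)(−3k^3 − 3k^2 + 111k − 105) + (68k^2 + 68k − 136)
  −3k^3 − 3k^2 + 111k − 105 = (−(3/68)k)(68k^2 + 68k − 136) + (105k − 105)
  68k^2 + 68k − 136 = ((68/105)k + 136/105)(105k − 105) + (0)
Last nonzero remainder: 105k − 105. Dividing through by 105 gives the monic gcd k − 1.

k − 1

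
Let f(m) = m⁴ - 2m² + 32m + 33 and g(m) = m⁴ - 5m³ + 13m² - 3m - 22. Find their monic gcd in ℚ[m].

m³ - 3m² + 7m + 11

Apply the Euclidean algorithm:
  m⁴ - 2m² + 32m + 33 = (m⁴ - 5m³ + 13m² - 3m - 22) + (5m³ - 15m² + 35m + 55)
  m⁴ - 5m³ + 13m² - 3m - 22 = ((1/5)m - 2/5)(5m³ - 15m² + 35m + 55) + (0)
Last nonzero remainder: 5m³ - 15m² + 35m + 55. Dividing through by 5 gives the monic gcd m³ - 3m² + 7m + 11.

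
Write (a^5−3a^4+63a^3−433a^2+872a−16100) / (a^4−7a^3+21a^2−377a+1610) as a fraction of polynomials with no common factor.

Apply the Euclidean algorithm:
  a^5−3a^4+63a^3−433a^2+872a−16100 = (a+4)(a^4−7a^3+21a^2−377a+1610) + (70a^3−140a^2+770a−22540)
  a^4−7a^3+21a^2−377a+1610 = ((1/70)a−1/14)(70a^3−140a^2+770a−22540) + (0)
Last nonzero remainder: 70a^3−140a^2+770a−22540. Dividing through by 70 gives the monic gcd a^3−2a^2+11a−322.
Cancel a^3−2a^2+11a−322 from numerator and denominator to get the reduced form.

(a^2−a+50)/(a−5)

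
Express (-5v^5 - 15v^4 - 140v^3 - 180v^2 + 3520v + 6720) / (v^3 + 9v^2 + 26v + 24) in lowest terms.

By polynomial division,
  -5v^5 - 15v^4 - 140v^3 - 180v^2 + 3520v + 6720 = (-5v^2 + 30v - 280)(v^3 + 9v^2 + 26v + 24) + (1680v^2 + 10080v + 13440)
  v^3 + 9v^2 + 26v + 24 = ((1/1680)v + 1/560)(1680v^2 + 10080v + 13440) + (0)
Last nonzero remainder: 1680v^2 + 10080v + 13440. Dividing through by 1680 gives the monic gcd v^2 + 6v + 8.
Cancel v^2 + 6v + 8 from numerator and denominator to get the reduced form.

(-5v^3 + 15v^2 - 190v + 840)/(v + 3)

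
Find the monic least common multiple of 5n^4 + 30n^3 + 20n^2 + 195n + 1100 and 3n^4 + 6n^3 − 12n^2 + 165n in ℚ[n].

Apply the Euclidean algorithm:
  5n^4 + 30n^3 + 20n^2 + 195n + 1100 = (5/3)(3n^4 + 6n^3 − 12n^2 + 165n) + (20n^3 + 40n^2 − 80n + 1100)
  3n^4 + 6n^3 − 12n^2 + 165n = ((3/20)n)(20n^3 + 40n^2 − 80n + 1100) + (0)
Last nonzero remainder: 20n^3 + 40n^2 − 80n + 1100. Dividing through by 20 gives the monic gcd n^3 + 2n^2 − 4n + 55.
Then lcm(f, g) = f·g / gcd(f, g); expanding and making the result monic gives the answer.

n^5 + 6n^4 + 4n^3 + 39n^2 + 220n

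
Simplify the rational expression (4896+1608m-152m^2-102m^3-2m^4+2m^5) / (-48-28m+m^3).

By polynomial division,
  2m^5-2m^4-102m^3-152m^2+1608m+4896 = (2m^2-2m-46)(m^3-28m-48) + (-112m^2+224m+2688)
  m^3-28m-48 = (-(1/112)m-1/56)(-112m^2+224m+2688) + (0)
Last nonzero remainder: -112m^2+224m+2688. Dividing through by -112 gives the monic gcd m^2-2m-24.
Cancel m^2-2m-24 from numerator and denominator to get the reduced form.

(-204-50m+2m^2+2m^3)/(2+m)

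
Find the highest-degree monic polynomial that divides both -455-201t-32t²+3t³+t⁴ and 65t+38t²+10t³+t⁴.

Apply the Euclidean algorithm:
  t⁴+3t³-32t²-201t-455 = (t⁴+10t³+38t²+65t) + (-7t³-70t²-266t-455)
  t⁴+10t³+38t²+65t = (-(1/7)t)(-7t³-70t²-266t-455) + (0)
Last nonzero remainder: -7t³-70t²-266t-455. Dividing through by -7 gives the monic gcd t³+10t²+38t+65.

65+38t+10t²+t³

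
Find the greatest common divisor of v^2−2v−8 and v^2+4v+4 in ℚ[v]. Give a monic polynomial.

v+2

Euclidean algorithm in ℚ[v]:
  v^2−2v−8 = (v^2+4v+4) + (−6v−12)
  v^2+4v+4 = (−(1/6)v−1/3)(−6v−12) + (0)
Last nonzero remainder: −6v−12. Dividing through by −6 gives the monic gcd v+2.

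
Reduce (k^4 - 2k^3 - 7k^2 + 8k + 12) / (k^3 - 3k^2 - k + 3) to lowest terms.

Euclidean algorithm in ℚ[k]:
  k^4 - 2k^3 - 7k^2 + 8k + 12 = (k + 1)(k^3 - 3k^2 - k + 3) + (-3k^2 + 6k + 9)
  k^3 - 3k^2 - k + 3 = (-(1/3)k + 1/3)(-3k^2 + 6k + 9) + (0)
Last nonzero remainder: -3k^2 + 6k + 9. Dividing through by -3 gives the monic gcd k^2 - 2k - 3.
Cancel k^2 - 2k - 3 from numerator and denominator to get the reduced form.

(k^2 - 4)/(k - 1)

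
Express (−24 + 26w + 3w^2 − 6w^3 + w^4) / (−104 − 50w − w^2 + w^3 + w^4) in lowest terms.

(3 − 4w + w^2)/(13 + 3w + w^2)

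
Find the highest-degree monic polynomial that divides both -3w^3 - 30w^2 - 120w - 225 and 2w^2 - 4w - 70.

w + 5

Apply the Euclidean algorithm:
  -3w^3 - 30w^2 - 120w - 225 = (-(3/2)w - 18)(2w^2 - 4w - 70) + (-297w - 1485)
  2w^2 - 4w - 70 = (-(2/297)w + 14/297)(-297w - 1485) + (0)
Last nonzero remainder: -297w - 1485. Dividing through by -297 gives the monic gcd w + 5.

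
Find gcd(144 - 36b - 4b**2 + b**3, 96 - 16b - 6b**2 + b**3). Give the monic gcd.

Apply the Euclidean algorithm:
  b**3 - 4b**2 - 36b + 144 = (b**3 - 6b**2 - 16b + 96) + (2b**2 - 20b + 48)
  b**3 - 6b**2 - 16b + 96 = ((1/2)b + 2)(2b**2 - 20b + 48) + (0)
Last nonzero remainder: 2b**2 - 20b + 48. Dividing through by 2 gives the monic gcd b**2 - 10b + 24.

24 - 10b + b**2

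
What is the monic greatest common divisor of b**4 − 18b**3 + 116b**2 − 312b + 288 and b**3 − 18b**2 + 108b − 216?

Euclidean algorithm in ℚ[b]:
  b**4 − 18b**3 + 116b**2 − 312b + 288 = (b)(b**3 − 18b**2 + 108b − 216) + (8b**2 − 96b + 288)
  b**3 − 18b**2 + 108b − 216 = ((1/8)b − 3/4)(8b**2 − 96b + 288) + (0)
Last nonzero remainder: 8b**2 − 96b + 288. Dividing through by 8 gives the monic gcd b**2 − 12b + 36.

b**2 − 12b + 36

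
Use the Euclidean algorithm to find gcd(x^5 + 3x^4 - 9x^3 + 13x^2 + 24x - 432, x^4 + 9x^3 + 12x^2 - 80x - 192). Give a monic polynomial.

Repeated division with remainder:
  x^5 + 3x^4 - 9x^3 + 13x^2 + 24x - 432 = (x - 6)(x^4 + 9x^3 + 12x^2 - 80x - 192) + (33x^3 + 165x^2 - 264x - 1584)
  x^4 + 9x^3 + 12x^2 - 80x - 192 = ((1/33)x + 4/33)(33x^3 + 165x^2 - 264x - 1584) + (0)
Last nonzero remainder: 33x^3 + 165x^2 - 264x - 1584. Dividing through by 33 gives the monic gcd x^3 + 5x^2 - 8x - 48.

x^3 + 5x^2 - 8x - 48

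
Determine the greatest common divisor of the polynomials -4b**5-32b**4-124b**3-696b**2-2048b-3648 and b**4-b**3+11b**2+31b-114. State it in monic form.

Apply the Euclidean algorithm:
  -4b**5-32b**4-124b**3-696b**2-2048b-3648 = (-4b-36)(b**4-b**3+11b**2+31b-114) + (-116b**3-176b**2-1388b-7752)
  b**4-b**3+11b**2+31b-114 = (-(1/116)b+73/3364)(-116b**3-176b**2-1388b-7752) + ((2400/841)b**2-(4800/841)b+45600/841)
  -116b**3-176b**2-1388b-7752 = (-(24389/600)b-14297/100)((2400/841)b**2-(4800/841)b+45600/841) + (0)
Last nonzero remainder: (2400/841)b**2-(4800/841)b+45600/841. Dividing through by 2400/841 gives the monic gcd b**2-2b+19.

b**2-2b+19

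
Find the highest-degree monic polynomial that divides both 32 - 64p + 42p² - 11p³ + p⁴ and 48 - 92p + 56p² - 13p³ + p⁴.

-8 + 14p - 7p² + p³

Repeated division with remainder:
  p⁴ - 11p³ + 42p² - 64p + 32 = (p⁴ - 13p³ + 56p² - 92p + 48) + (2p³ - 14p² + 28p - 16)
  p⁴ - 13p³ + 56p² - 92p + 48 = ((1/2)p - 3)(2p³ - 14p² + 28p - 16) + (0)
Last nonzero remainder: 2p³ - 14p² + 28p - 16. Dividing through by 2 gives the monic gcd p³ - 7p² + 14p - 8.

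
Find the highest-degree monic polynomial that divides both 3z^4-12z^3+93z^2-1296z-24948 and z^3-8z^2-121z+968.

z-11

Euclidean algorithm in ℚ[z]:
  3z^4-12z^3+93z^2-1296z-24948 = (3z+12)(z^3-8z^2-121z+968) + (552z^2-2748z-36564)
  z^3-8z^2-121z+968 = ((1/552)z-139/25392)(552z^2-2748z-36564) + (-(147705/2116)z+1624755/2116)
  552z^2-2748z-36564 = (-(389344/49235)z-2344528/49235)(-(147705/2116)z+1624755/2116) + (0)
Last nonzero remainder: -(147705/2116)z+1624755/2116. Dividing through by -147705/2116 gives the monic gcd z-11.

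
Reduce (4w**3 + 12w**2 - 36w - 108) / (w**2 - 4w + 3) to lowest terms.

Apply the Euclidean algorithm:
  4w**3 + 12w**2 - 36w - 108 = (4w + 28)(w**2 - 4w + 3) + (64w - 192)
  w**2 - 4w + 3 = ((1/64)w - 1/64)(64w - 192) + (0)
Last nonzero remainder: 64w - 192. Dividing through by 64 gives the monic gcd w - 3.
Cancel w - 3 from numerator and denominator to get the reduced form.

(4w**2 + 24w + 36)/(w - 1)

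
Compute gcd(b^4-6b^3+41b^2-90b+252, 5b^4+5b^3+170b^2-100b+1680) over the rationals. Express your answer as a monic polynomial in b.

By polynomial division,
  b^4-6b^3+41b^2-90b+252 = (1/5)(5b^4+5b^3+170b^2-100b+1680) + (-7b^3+7b^2-70b-84)
  5b^4+5b^3+170b^2-100b+1680 = (-(5/7)b-10/7)(-7b^3+7b^2-70b-84) + (130b^2-260b+1560)
  -7b^3+7b^2-70b-84 = (-(7/130)b-7/130)(130b^2-260b+1560) + (0)
Last nonzero remainder: 130b^2-260b+1560. Dividing through by 130 gives the monic gcd b^2-2b+12.

b^2-2b+12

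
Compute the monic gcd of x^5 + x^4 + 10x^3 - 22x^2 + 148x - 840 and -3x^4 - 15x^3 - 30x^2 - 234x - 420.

x^2 - 2x + 14

Apply the Euclidean algorithm:
  x^5 + x^4 + 10x^3 - 22x^2 + 148x - 840 = (-(1/3)x + 4/3)(-3x^4 - 15x^3 - 30x^2 - 234x - 420) + (20x^3 - 60x^2 + 320x - 280)
  -3x^4 - 15x^3 - 30x^2 - 234x - 420 = (-(3/20)x - 6/5)(20x^3 - 60x^2 + 320x - 280) + (-54x^2 + 108x - 756)
  20x^3 - 60x^2 + 320x - 280 = (-(10/27)x + 10/27)(-54x^2 + 108x - 756) + (0)
Last nonzero remainder: -54x^2 + 108x - 756. Dividing through by -54 gives the monic gcd x^2 - 2x + 14.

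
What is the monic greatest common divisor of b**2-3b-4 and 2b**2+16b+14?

By polynomial division,
  b**2-3b-4 = (1/2)(2b**2+16b+14) + (-11b-11)
  2b**2+16b+14 = (-(2/11)b-14/11)(-11b-11) + (0)
Last nonzero remainder: -11b-11. Dividing through by -11 gives the monic gcd b+1.

b+1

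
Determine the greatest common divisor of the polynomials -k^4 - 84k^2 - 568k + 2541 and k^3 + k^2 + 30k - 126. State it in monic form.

k - 3

Apply the Euclidean algorithm:
  -k^4 - 84k^2 - 568k + 2541 = (-k + 1)(k^3 + k^2 + 30k - 126) + (-55k^2 - 724k + 2667)
  k^3 + k^2 + 30k - 126 = (-(1/55)k + 669/3025)(-55k^2 - 724k + 2667) + ((721791/3025)k - 2165373/3025)
  -55k^2 - 724k + 2667 = (-(166375/721791)k - 384175/103113)((721791/3025)k - 2165373/3025) + (0)
Last nonzero remainder: (721791/3025)k - 2165373/3025. Dividing through by 721791/3025 gives the monic gcd k - 3.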